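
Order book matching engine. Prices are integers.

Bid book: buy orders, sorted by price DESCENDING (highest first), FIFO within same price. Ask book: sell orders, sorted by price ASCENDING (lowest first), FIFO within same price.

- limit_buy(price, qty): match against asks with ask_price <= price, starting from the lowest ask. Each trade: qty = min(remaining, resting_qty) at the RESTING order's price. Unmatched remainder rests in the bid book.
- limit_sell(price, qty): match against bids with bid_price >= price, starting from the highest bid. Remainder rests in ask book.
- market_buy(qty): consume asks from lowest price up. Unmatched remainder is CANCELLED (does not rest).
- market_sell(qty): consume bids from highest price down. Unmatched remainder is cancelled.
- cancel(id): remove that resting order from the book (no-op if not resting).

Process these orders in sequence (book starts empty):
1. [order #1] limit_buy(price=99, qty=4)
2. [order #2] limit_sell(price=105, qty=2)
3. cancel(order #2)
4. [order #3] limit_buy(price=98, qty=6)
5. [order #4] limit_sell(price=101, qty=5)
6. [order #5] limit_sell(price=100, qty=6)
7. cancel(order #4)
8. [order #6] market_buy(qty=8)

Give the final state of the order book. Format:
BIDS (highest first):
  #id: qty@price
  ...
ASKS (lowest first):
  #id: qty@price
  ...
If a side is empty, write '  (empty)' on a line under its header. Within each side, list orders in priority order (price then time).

After op 1 [order #1] limit_buy(price=99, qty=4): fills=none; bids=[#1:4@99] asks=[-]
After op 2 [order #2] limit_sell(price=105, qty=2): fills=none; bids=[#1:4@99] asks=[#2:2@105]
After op 3 cancel(order #2): fills=none; bids=[#1:4@99] asks=[-]
After op 4 [order #3] limit_buy(price=98, qty=6): fills=none; bids=[#1:4@99 #3:6@98] asks=[-]
After op 5 [order #4] limit_sell(price=101, qty=5): fills=none; bids=[#1:4@99 #3:6@98] asks=[#4:5@101]
After op 6 [order #5] limit_sell(price=100, qty=6): fills=none; bids=[#1:4@99 #3:6@98] asks=[#5:6@100 #4:5@101]
After op 7 cancel(order #4): fills=none; bids=[#1:4@99 #3:6@98] asks=[#5:6@100]
After op 8 [order #6] market_buy(qty=8): fills=#6x#5:6@100; bids=[#1:4@99 #3:6@98] asks=[-]

Answer: BIDS (highest first):
  #1: 4@99
  #3: 6@98
ASKS (lowest first):
  (empty)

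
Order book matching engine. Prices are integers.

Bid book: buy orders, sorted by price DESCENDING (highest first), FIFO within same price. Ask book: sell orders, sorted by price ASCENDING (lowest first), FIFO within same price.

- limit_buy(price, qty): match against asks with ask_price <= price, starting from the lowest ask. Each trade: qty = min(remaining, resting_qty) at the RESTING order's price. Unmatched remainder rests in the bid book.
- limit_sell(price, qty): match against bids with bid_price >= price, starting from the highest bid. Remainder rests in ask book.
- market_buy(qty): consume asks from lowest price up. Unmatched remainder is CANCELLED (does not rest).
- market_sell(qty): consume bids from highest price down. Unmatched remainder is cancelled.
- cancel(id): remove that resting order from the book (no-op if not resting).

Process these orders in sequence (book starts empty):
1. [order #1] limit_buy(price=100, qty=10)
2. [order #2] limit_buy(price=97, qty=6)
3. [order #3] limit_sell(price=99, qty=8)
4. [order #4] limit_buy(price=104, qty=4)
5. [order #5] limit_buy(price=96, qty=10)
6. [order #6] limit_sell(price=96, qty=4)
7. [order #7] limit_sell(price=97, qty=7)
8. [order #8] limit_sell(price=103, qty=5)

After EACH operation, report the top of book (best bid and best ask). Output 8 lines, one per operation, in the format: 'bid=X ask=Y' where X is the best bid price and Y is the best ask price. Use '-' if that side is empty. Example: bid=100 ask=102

Answer: bid=100 ask=-
bid=100 ask=-
bid=100 ask=-
bid=104 ask=-
bid=104 ask=-
bid=100 ask=-
bid=97 ask=-
bid=97 ask=103

Derivation:
After op 1 [order #1] limit_buy(price=100, qty=10): fills=none; bids=[#1:10@100] asks=[-]
After op 2 [order #2] limit_buy(price=97, qty=6): fills=none; bids=[#1:10@100 #2:6@97] asks=[-]
After op 3 [order #3] limit_sell(price=99, qty=8): fills=#1x#3:8@100; bids=[#1:2@100 #2:6@97] asks=[-]
After op 4 [order #4] limit_buy(price=104, qty=4): fills=none; bids=[#4:4@104 #1:2@100 #2:6@97] asks=[-]
After op 5 [order #5] limit_buy(price=96, qty=10): fills=none; bids=[#4:4@104 #1:2@100 #2:6@97 #5:10@96] asks=[-]
After op 6 [order #6] limit_sell(price=96, qty=4): fills=#4x#6:4@104; bids=[#1:2@100 #2:6@97 #5:10@96] asks=[-]
After op 7 [order #7] limit_sell(price=97, qty=7): fills=#1x#7:2@100 #2x#7:5@97; bids=[#2:1@97 #5:10@96] asks=[-]
After op 8 [order #8] limit_sell(price=103, qty=5): fills=none; bids=[#2:1@97 #5:10@96] asks=[#8:5@103]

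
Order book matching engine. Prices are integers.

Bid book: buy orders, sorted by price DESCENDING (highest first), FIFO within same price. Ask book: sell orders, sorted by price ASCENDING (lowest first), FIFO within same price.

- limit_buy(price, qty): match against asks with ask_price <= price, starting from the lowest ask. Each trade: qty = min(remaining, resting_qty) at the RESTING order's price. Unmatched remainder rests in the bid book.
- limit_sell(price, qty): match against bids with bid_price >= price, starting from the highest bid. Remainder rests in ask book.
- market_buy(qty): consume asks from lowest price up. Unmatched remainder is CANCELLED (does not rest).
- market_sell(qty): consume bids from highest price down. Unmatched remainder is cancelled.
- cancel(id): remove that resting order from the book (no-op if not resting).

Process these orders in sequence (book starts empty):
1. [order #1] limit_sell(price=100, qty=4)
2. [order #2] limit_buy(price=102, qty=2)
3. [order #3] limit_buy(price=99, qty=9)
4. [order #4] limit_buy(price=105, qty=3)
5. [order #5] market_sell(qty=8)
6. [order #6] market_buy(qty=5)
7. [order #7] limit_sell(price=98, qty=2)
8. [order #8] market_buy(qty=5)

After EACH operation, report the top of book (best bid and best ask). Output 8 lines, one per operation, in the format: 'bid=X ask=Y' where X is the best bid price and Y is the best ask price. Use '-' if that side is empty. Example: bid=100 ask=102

After op 1 [order #1] limit_sell(price=100, qty=4): fills=none; bids=[-] asks=[#1:4@100]
After op 2 [order #2] limit_buy(price=102, qty=2): fills=#2x#1:2@100; bids=[-] asks=[#1:2@100]
After op 3 [order #3] limit_buy(price=99, qty=9): fills=none; bids=[#3:9@99] asks=[#1:2@100]
After op 4 [order #4] limit_buy(price=105, qty=3): fills=#4x#1:2@100; bids=[#4:1@105 #3:9@99] asks=[-]
After op 5 [order #5] market_sell(qty=8): fills=#4x#5:1@105 #3x#5:7@99; bids=[#3:2@99] asks=[-]
After op 6 [order #6] market_buy(qty=5): fills=none; bids=[#3:2@99] asks=[-]
After op 7 [order #7] limit_sell(price=98, qty=2): fills=#3x#7:2@99; bids=[-] asks=[-]
After op 8 [order #8] market_buy(qty=5): fills=none; bids=[-] asks=[-]

Answer: bid=- ask=100
bid=- ask=100
bid=99 ask=100
bid=105 ask=-
bid=99 ask=-
bid=99 ask=-
bid=- ask=-
bid=- ask=-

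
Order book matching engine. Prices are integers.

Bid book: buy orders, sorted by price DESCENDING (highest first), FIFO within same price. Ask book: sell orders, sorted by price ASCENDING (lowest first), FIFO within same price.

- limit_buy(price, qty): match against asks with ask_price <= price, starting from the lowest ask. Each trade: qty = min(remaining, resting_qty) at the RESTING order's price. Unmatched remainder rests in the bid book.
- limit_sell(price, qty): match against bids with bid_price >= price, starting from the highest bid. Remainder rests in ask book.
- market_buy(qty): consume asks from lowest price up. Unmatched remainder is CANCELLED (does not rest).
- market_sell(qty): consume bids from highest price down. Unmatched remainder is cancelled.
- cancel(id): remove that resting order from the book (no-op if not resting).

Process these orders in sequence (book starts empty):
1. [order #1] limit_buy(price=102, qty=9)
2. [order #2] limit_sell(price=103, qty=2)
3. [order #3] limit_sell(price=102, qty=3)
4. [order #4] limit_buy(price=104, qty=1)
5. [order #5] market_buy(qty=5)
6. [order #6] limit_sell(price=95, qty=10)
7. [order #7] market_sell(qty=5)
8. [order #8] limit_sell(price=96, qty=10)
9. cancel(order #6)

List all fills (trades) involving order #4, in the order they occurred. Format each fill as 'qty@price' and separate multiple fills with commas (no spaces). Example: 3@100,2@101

Answer: 1@103

Derivation:
After op 1 [order #1] limit_buy(price=102, qty=9): fills=none; bids=[#1:9@102] asks=[-]
After op 2 [order #2] limit_sell(price=103, qty=2): fills=none; bids=[#1:9@102] asks=[#2:2@103]
After op 3 [order #3] limit_sell(price=102, qty=3): fills=#1x#3:3@102; bids=[#1:6@102] asks=[#2:2@103]
After op 4 [order #4] limit_buy(price=104, qty=1): fills=#4x#2:1@103; bids=[#1:6@102] asks=[#2:1@103]
After op 5 [order #5] market_buy(qty=5): fills=#5x#2:1@103; bids=[#1:6@102] asks=[-]
After op 6 [order #6] limit_sell(price=95, qty=10): fills=#1x#6:6@102; bids=[-] asks=[#6:4@95]
After op 7 [order #7] market_sell(qty=5): fills=none; bids=[-] asks=[#6:4@95]
After op 8 [order #8] limit_sell(price=96, qty=10): fills=none; bids=[-] asks=[#6:4@95 #8:10@96]
After op 9 cancel(order #6): fills=none; bids=[-] asks=[#8:10@96]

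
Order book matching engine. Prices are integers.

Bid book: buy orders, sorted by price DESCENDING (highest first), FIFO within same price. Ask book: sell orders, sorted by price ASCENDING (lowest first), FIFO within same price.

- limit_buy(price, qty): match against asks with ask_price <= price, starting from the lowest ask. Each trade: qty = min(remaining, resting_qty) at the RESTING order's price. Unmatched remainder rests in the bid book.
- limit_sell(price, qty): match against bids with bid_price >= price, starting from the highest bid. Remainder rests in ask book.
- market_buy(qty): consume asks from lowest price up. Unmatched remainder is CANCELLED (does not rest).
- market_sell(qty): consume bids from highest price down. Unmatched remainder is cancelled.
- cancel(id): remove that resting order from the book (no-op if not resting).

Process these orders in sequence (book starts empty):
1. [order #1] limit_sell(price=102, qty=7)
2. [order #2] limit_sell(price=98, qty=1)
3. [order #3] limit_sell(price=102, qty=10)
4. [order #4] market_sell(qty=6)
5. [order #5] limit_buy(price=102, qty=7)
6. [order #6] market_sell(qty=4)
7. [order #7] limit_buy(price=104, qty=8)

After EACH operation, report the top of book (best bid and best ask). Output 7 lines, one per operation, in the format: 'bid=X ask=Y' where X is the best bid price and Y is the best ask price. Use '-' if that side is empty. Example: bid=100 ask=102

Answer: bid=- ask=102
bid=- ask=98
bid=- ask=98
bid=- ask=98
bid=- ask=102
bid=- ask=102
bid=- ask=102

Derivation:
After op 1 [order #1] limit_sell(price=102, qty=7): fills=none; bids=[-] asks=[#1:7@102]
After op 2 [order #2] limit_sell(price=98, qty=1): fills=none; bids=[-] asks=[#2:1@98 #1:7@102]
After op 3 [order #3] limit_sell(price=102, qty=10): fills=none; bids=[-] asks=[#2:1@98 #1:7@102 #3:10@102]
After op 4 [order #4] market_sell(qty=6): fills=none; bids=[-] asks=[#2:1@98 #1:7@102 #3:10@102]
After op 5 [order #5] limit_buy(price=102, qty=7): fills=#5x#2:1@98 #5x#1:6@102; bids=[-] asks=[#1:1@102 #3:10@102]
After op 6 [order #6] market_sell(qty=4): fills=none; bids=[-] asks=[#1:1@102 #3:10@102]
After op 7 [order #7] limit_buy(price=104, qty=8): fills=#7x#1:1@102 #7x#3:7@102; bids=[-] asks=[#3:3@102]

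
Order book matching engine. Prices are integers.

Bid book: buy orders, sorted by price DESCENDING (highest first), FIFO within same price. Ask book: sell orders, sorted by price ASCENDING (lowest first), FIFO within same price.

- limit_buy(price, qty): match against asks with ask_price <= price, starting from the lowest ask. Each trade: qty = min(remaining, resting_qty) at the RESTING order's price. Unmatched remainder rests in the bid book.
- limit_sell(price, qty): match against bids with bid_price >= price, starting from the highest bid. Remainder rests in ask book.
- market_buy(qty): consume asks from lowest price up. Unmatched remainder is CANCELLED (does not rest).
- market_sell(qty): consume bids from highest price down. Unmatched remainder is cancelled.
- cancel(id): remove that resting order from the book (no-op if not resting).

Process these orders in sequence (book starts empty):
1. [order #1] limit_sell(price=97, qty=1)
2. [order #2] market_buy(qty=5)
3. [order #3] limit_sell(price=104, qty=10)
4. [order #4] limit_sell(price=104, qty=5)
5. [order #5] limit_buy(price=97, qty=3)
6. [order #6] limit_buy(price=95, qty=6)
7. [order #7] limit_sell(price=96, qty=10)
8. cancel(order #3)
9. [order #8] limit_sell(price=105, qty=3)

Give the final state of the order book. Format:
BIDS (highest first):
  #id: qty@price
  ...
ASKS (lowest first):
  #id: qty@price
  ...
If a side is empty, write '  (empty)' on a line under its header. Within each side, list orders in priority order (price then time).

Answer: BIDS (highest first):
  #6: 6@95
ASKS (lowest first):
  #7: 7@96
  #4: 5@104
  #8: 3@105

Derivation:
After op 1 [order #1] limit_sell(price=97, qty=1): fills=none; bids=[-] asks=[#1:1@97]
After op 2 [order #2] market_buy(qty=5): fills=#2x#1:1@97; bids=[-] asks=[-]
After op 3 [order #3] limit_sell(price=104, qty=10): fills=none; bids=[-] asks=[#3:10@104]
After op 4 [order #4] limit_sell(price=104, qty=5): fills=none; bids=[-] asks=[#3:10@104 #4:5@104]
After op 5 [order #5] limit_buy(price=97, qty=3): fills=none; bids=[#5:3@97] asks=[#3:10@104 #4:5@104]
After op 6 [order #6] limit_buy(price=95, qty=6): fills=none; bids=[#5:3@97 #6:6@95] asks=[#3:10@104 #4:5@104]
After op 7 [order #7] limit_sell(price=96, qty=10): fills=#5x#7:3@97; bids=[#6:6@95] asks=[#7:7@96 #3:10@104 #4:5@104]
After op 8 cancel(order #3): fills=none; bids=[#6:6@95] asks=[#7:7@96 #4:5@104]
After op 9 [order #8] limit_sell(price=105, qty=3): fills=none; bids=[#6:6@95] asks=[#7:7@96 #4:5@104 #8:3@105]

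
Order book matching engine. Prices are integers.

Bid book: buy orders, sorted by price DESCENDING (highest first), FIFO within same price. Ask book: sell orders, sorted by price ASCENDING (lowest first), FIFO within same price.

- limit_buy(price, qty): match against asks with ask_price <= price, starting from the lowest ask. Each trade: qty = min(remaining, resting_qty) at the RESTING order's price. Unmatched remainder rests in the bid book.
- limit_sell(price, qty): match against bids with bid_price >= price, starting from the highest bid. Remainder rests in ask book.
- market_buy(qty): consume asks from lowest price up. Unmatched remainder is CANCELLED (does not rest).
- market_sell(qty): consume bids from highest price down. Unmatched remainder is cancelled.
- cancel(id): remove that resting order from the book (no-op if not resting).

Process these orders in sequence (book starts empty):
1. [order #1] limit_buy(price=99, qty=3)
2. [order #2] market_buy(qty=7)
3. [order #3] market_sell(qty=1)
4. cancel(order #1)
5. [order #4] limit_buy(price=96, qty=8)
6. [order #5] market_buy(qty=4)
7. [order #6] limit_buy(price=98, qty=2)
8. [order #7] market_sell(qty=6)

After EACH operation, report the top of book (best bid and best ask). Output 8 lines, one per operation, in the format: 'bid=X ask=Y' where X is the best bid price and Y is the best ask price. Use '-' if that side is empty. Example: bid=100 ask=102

After op 1 [order #1] limit_buy(price=99, qty=3): fills=none; bids=[#1:3@99] asks=[-]
After op 2 [order #2] market_buy(qty=7): fills=none; bids=[#1:3@99] asks=[-]
After op 3 [order #3] market_sell(qty=1): fills=#1x#3:1@99; bids=[#1:2@99] asks=[-]
After op 4 cancel(order #1): fills=none; bids=[-] asks=[-]
After op 5 [order #4] limit_buy(price=96, qty=8): fills=none; bids=[#4:8@96] asks=[-]
After op 6 [order #5] market_buy(qty=4): fills=none; bids=[#4:8@96] asks=[-]
After op 7 [order #6] limit_buy(price=98, qty=2): fills=none; bids=[#6:2@98 #4:8@96] asks=[-]
After op 8 [order #7] market_sell(qty=6): fills=#6x#7:2@98 #4x#7:4@96; bids=[#4:4@96] asks=[-]

Answer: bid=99 ask=-
bid=99 ask=-
bid=99 ask=-
bid=- ask=-
bid=96 ask=-
bid=96 ask=-
bid=98 ask=-
bid=96 ask=-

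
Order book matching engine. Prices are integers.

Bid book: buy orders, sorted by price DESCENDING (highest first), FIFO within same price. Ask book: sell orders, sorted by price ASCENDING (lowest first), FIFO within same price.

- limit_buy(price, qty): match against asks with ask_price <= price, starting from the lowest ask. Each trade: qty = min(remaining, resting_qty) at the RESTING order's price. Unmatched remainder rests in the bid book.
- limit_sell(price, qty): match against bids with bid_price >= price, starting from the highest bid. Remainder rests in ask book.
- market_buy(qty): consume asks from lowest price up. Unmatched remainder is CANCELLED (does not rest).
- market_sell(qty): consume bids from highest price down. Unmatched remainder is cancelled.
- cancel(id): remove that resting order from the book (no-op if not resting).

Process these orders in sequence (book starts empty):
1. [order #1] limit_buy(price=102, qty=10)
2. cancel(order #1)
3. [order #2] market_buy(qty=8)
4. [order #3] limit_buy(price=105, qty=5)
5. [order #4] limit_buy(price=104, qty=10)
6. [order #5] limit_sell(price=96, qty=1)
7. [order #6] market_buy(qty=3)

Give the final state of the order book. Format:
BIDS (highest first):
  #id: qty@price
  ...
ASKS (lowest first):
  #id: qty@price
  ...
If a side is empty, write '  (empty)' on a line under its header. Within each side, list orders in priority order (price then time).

Answer: BIDS (highest first):
  #3: 4@105
  #4: 10@104
ASKS (lowest first):
  (empty)

Derivation:
After op 1 [order #1] limit_buy(price=102, qty=10): fills=none; bids=[#1:10@102] asks=[-]
After op 2 cancel(order #1): fills=none; bids=[-] asks=[-]
After op 3 [order #2] market_buy(qty=8): fills=none; bids=[-] asks=[-]
After op 4 [order #3] limit_buy(price=105, qty=5): fills=none; bids=[#3:5@105] asks=[-]
After op 5 [order #4] limit_buy(price=104, qty=10): fills=none; bids=[#3:5@105 #4:10@104] asks=[-]
After op 6 [order #5] limit_sell(price=96, qty=1): fills=#3x#5:1@105; bids=[#3:4@105 #4:10@104] asks=[-]
After op 7 [order #6] market_buy(qty=3): fills=none; bids=[#3:4@105 #4:10@104] asks=[-]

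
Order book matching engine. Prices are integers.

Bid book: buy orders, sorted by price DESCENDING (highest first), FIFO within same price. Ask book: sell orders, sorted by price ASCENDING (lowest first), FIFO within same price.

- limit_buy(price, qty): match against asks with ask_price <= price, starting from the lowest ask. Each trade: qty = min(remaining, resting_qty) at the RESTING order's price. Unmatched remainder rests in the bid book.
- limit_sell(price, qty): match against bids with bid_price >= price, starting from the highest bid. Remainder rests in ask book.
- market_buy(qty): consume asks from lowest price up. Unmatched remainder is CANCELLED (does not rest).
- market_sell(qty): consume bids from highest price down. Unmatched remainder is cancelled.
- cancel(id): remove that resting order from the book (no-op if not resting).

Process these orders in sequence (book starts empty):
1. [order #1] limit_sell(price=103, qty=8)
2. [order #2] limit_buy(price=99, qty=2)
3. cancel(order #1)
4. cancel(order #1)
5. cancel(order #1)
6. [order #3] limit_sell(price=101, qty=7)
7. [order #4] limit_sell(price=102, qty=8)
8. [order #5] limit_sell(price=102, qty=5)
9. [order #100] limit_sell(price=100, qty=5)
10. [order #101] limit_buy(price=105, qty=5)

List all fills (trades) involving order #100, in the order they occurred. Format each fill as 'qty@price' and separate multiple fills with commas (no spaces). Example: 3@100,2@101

Answer: 5@100

Derivation:
After op 1 [order #1] limit_sell(price=103, qty=8): fills=none; bids=[-] asks=[#1:8@103]
After op 2 [order #2] limit_buy(price=99, qty=2): fills=none; bids=[#2:2@99] asks=[#1:8@103]
After op 3 cancel(order #1): fills=none; bids=[#2:2@99] asks=[-]
After op 4 cancel(order #1): fills=none; bids=[#2:2@99] asks=[-]
After op 5 cancel(order #1): fills=none; bids=[#2:2@99] asks=[-]
After op 6 [order #3] limit_sell(price=101, qty=7): fills=none; bids=[#2:2@99] asks=[#3:7@101]
After op 7 [order #4] limit_sell(price=102, qty=8): fills=none; bids=[#2:2@99] asks=[#3:7@101 #4:8@102]
After op 8 [order #5] limit_sell(price=102, qty=5): fills=none; bids=[#2:2@99] asks=[#3:7@101 #4:8@102 #5:5@102]
After op 9 [order #100] limit_sell(price=100, qty=5): fills=none; bids=[#2:2@99] asks=[#100:5@100 #3:7@101 #4:8@102 #5:5@102]
After op 10 [order #101] limit_buy(price=105, qty=5): fills=#101x#100:5@100; bids=[#2:2@99] asks=[#3:7@101 #4:8@102 #5:5@102]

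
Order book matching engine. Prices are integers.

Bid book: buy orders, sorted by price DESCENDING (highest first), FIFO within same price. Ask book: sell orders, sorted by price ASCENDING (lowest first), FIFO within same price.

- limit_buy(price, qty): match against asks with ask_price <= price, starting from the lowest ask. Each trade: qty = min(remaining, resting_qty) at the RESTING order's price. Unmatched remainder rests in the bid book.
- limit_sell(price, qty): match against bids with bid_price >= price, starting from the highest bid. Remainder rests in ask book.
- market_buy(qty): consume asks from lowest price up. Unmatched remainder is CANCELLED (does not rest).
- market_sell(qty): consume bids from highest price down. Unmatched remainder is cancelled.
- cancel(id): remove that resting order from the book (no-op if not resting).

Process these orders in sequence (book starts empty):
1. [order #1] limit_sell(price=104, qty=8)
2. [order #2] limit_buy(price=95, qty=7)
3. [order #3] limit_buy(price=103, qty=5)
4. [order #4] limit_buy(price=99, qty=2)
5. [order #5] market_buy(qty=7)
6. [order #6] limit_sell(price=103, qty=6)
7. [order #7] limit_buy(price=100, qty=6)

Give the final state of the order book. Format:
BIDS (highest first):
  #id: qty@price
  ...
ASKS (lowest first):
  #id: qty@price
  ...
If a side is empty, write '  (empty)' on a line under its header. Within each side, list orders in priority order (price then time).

Answer: BIDS (highest first):
  #7: 6@100
  #4: 2@99
  #2: 7@95
ASKS (lowest first):
  #6: 1@103
  #1: 1@104

Derivation:
After op 1 [order #1] limit_sell(price=104, qty=8): fills=none; bids=[-] asks=[#1:8@104]
After op 2 [order #2] limit_buy(price=95, qty=7): fills=none; bids=[#2:7@95] asks=[#1:8@104]
After op 3 [order #3] limit_buy(price=103, qty=5): fills=none; bids=[#3:5@103 #2:7@95] asks=[#1:8@104]
After op 4 [order #4] limit_buy(price=99, qty=2): fills=none; bids=[#3:5@103 #4:2@99 #2:7@95] asks=[#1:8@104]
After op 5 [order #5] market_buy(qty=7): fills=#5x#1:7@104; bids=[#3:5@103 #4:2@99 #2:7@95] asks=[#1:1@104]
After op 6 [order #6] limit_sell(price=103, qty=6): fills=#3x#6:5@103; bids=[#4:2@99 #2:7@95] asks=[#6:1@103 #1:1@104]
After op 7 [order #7] limit_buy(price=100, qty=6): fills=none; bids=[#7:6@100 #4:2@99 #2:7@95] asks=[#6:1@103 #1:1@104]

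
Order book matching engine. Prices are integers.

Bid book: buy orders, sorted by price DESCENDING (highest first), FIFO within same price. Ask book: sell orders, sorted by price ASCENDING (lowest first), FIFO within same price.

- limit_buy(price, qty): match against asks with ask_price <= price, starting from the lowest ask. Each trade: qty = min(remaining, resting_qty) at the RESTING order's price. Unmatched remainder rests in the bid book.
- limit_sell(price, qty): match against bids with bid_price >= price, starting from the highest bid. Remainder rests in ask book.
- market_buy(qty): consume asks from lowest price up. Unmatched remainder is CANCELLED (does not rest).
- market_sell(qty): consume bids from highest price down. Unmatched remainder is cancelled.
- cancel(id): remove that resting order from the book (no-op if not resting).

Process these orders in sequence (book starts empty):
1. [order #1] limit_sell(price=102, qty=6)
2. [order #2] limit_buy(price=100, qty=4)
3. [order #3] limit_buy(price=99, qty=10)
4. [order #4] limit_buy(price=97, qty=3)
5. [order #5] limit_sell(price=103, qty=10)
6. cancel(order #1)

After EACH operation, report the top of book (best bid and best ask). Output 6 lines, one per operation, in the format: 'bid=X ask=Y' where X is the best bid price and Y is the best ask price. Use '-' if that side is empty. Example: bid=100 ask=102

After op 1 [order #1] limit_sell(price=102, qty=6): fills=none; bids=[-] asks=[#1:6@102]
After op 2 [order #2] limit_buy(price=100, qty=4): fills=none; bids=[#2:4@100] asks=[#1:6@102]
After op 3 [order #3] limit_buy(price=99, qty=10): fills=none; bids=[#2:4@100 #3:10@99] asks=[#1:6@102]
After op 4 [order #4] limit_buy(price=97, qty=3): fills=none; bids=[#2:4@100 #3:10@99 #4:3@97] asks=[#1:6@102]
After op 5 [order #5] limit_sell(price=103, qty=10): fills=none; bids=[#2:4@100 #3:10@99 #4:3@97] asks=[#1:6@102 #5:10@103]
After op 6 cancel(order #1): fills=none; bids=[#2:4@100 #3:10@99 #4:3@97] asks=[#5:10@103]

Answer: bid=- ask=102
bid=100 ask=102
bid=100 ask=102
bid=100 ask=102
bid=100 ask=102
bid=100 ask=103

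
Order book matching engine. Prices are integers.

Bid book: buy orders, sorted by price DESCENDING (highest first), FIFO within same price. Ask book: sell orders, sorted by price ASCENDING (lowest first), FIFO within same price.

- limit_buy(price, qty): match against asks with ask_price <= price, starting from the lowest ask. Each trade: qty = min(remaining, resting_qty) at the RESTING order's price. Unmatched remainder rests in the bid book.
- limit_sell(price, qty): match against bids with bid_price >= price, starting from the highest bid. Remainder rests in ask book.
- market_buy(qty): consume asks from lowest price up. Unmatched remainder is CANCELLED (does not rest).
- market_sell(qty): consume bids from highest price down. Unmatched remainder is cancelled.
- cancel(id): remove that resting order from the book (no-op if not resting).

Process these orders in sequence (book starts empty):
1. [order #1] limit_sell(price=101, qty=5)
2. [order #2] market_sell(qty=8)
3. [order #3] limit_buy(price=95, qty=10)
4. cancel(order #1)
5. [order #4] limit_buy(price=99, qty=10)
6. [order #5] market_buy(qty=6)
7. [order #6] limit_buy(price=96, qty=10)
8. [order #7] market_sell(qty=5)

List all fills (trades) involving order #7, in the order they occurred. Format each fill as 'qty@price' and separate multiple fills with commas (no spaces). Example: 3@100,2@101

Answer: 5@99

Derivation:
After op 1 [order #1] limit_sell(price=101, qty=5): fills=none; bids=[-] asks=[#1:5@101]
After op 2 [order #2] market_sell(qty=8): fills=none; bids=[-] asks=[#1:5@101]
After op 3 [order #3] limit_buy(price=95, qty=10): fills=none; bids=[#3:10@95] asks=[#1:5@101]
After op 4 cancel(order #1): fills=none; bids=[#3:10@95] asks=[-]
After op 5 [order #4] limit_buy(price=99, qty=10): fills=none; bids=[#4:10@99 #3:10@95] asks=[-]
After op 6 [order #5] market_buy(qty=6): fills=none; bids=[#4:10@99 #3:10@95] asks=[-]
After op 7 [order #6] limit_buy(price=96, qty=10): fills=none; bids=[#4:10@99 #6:10@96 #3:10@95] asks=[-]
After op 8 [order #7] market_sell(qty=5): fills=#4x#7:5@99; bids=[#4:5@99 #6:10@96 #3:10@95] asks=[-]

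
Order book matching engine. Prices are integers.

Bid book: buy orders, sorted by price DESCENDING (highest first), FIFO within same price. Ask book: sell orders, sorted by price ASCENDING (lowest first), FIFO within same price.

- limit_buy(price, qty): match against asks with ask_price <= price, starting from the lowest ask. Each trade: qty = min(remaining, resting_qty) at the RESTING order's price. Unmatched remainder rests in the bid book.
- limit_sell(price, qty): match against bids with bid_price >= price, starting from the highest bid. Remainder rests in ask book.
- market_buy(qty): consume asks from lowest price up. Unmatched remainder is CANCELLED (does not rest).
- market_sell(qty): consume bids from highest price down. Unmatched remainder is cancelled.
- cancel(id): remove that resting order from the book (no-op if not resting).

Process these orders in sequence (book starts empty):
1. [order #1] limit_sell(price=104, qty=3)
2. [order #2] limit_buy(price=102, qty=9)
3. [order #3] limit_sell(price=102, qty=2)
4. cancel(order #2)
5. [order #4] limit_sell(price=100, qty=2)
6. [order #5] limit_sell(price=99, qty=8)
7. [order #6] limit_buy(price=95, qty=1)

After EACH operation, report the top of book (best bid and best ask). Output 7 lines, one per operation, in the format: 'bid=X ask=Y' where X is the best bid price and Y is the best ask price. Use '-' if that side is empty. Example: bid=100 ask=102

Answer: bid=- ask=104
bid=102 ask=104
bid=102 ask=104
bid=- ask=104
bid=- ask=100
bid=- ask=99
bid=95 ask=99

Derivation:
After op 1 [order #1] limit_sell(price=104, qty=3): fills=none; bids=[-] asks=[#1:3@104]
After op 2 [order #2] limit_buy(price=102, qty=9): fills=none; bids=[#2:9@102] asks=[#1:3@104]
After op 3 [order #3] limit_sell(price=102, qty=2): fills=#2x#3:2@102; bids=[#2:7@102] asks=[#1:3@104]
After op 4 cancel(order #2): fills=none; bids=[-] asks=[#1:3@104]
After op 5 [order #4] limit_sell(price=100, qty=2): fills=none; bids=[-] asks=[#4:2@100 #1:3@104]
After op 6 [order #5] limit_sell(price=99, qty=8): fills=none; bids=[-] asks=[#5:8@99 #4:2@100 #1:3@104]
After op 7 [order #6] limit_buy(price=95, qty=1): fills=none; bids=[#6:1@95] asks=[#5:8@99 #4:2@100 #1:3@104]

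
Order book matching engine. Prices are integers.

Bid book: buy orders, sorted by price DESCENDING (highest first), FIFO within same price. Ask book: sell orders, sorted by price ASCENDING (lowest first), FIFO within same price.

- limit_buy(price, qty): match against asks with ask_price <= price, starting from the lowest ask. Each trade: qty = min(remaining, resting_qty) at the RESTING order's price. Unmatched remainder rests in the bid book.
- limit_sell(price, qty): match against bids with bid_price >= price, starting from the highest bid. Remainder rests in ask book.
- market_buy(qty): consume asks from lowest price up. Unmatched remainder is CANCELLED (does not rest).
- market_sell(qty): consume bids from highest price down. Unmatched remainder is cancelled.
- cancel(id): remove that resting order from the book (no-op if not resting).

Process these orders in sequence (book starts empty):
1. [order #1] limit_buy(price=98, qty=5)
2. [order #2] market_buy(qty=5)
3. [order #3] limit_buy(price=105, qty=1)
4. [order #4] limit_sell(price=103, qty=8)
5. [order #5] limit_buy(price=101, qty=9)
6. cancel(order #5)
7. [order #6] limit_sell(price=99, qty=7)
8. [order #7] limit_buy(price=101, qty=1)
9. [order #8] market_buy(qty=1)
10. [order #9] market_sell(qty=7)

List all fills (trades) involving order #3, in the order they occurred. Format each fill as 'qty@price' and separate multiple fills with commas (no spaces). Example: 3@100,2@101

After op 1 [order #1] limit_buy(price=98, qty=5): fills=none; bids=[#1:5@98] asks=[-]
After op 2 [order #2] market_buy(qty=5): fills=none; bids=[#1:5@98] asks=[-]
After op 3 [order #3] limit_buy(price=105, qty=1): fills=none; bids=[#3:1@105 #1:5@98] asks=[-]
After op 4 [order #4] limit_sell(price=103, qty=8): fills=#3x#4:1@105; bids=[#1:5@98] asks=[#4:7@103]
After op 5 [order #5] limit_buy(price=101, qty=9): fills=none; bids=[#5:9@101 #1:5@98] asks=[#4:7@103]
After op 6 cancel(order #5): fills=none; bids=[#1:5@98] asks=[#4:7@103]
After op 7 [order #6] limit_sell(price=99, qty=7): fills=none; bids=[#1:5@98] asks=[#6:7@99 #4:7@103]
After op 8 [order #7] limit_buy(price=101, qty=1): fills=#7x#6:1@99; bids=[#1:5@98] asks=[#6:6@99 #4:7@103]
After op 9 [order #8] market_buy(qty=1): fills=#8x#6:1@99; bids=[#1:5@98] asks=[#6:5@99 #4:7@103]
After op 10 [order #9] market_sell(qty=7): fills=#1x#9:5@98; bids=[-] asks=[#6:5@99 #4:7@103]

Answer: 1@105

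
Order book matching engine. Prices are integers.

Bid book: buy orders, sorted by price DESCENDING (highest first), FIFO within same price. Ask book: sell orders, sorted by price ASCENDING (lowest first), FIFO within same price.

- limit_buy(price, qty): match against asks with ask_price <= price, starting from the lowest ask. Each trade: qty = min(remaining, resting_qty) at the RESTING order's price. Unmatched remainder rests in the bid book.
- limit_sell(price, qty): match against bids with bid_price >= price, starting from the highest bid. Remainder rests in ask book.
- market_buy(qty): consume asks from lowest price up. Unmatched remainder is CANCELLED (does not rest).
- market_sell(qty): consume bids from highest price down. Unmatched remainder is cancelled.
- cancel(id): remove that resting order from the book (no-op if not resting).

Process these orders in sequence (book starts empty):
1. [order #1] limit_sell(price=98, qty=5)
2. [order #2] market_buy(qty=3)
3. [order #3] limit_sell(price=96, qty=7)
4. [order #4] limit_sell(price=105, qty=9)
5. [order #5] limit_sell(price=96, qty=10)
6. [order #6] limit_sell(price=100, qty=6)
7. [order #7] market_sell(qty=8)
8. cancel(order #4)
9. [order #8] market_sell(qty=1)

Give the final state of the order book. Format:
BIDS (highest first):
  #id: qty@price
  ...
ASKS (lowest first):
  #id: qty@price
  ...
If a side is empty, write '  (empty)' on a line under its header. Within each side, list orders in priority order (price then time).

Answer: BIDS (highest first):
  (empty)
ASKS (lowest first):
  #3: 7@96
  #5: 10@96
  #1: 2@98
  #6: 6@100

Derivation:
After op 1 [order #1] limit_sell(price=98, qty=5): fills=none; bids=[-] asks=[#1:5@98]
After op 2 [order #2] market_buy(qty=3): fills=#2x#1:3@98; bids=[-] asks=[#1:2@98]
After op 3 [order #3] limit_sell(price=96, qty=7): fills=none; bids=[-] asks=[#3:7@96 #1:2@98]
After op 4 [order #4] limit_sell(price=105, qty=9): fills=none; bids=[-] asks=[#3:7@96 #1:2@98 #4:9@105]
After op 5 [order #5] limit_sell(price=96, qty=10): fills=none; bids=[-] asks=[#3:7@96 #5:10@96 #1:2@98 #4:9@105]
After op 6 [order #6] limit_sell(price=100, qty=6): fills=none; bids=[-] asks=[#3:7@96 #5:10@96 #1:2@98 #6:6@100 #4:9@105]
After op 7 [order #7] market_sell(qty=8): fills=none; bids=[-] asks=[#3:7@96 #5:10@96 #1:2@98 #6:6@100 #4:9@105]
After op 8 cancel(order #4): fills=none; bids=[-] asks=[#3:7@96 #5:10@96 #1:2@98 #6:6@100]
After op 9 [order #8] market_sell(qty=1): fills=none; bids=[-] asks=[#3:7@96 #5:10@96 #1:2@98 #6:6@100]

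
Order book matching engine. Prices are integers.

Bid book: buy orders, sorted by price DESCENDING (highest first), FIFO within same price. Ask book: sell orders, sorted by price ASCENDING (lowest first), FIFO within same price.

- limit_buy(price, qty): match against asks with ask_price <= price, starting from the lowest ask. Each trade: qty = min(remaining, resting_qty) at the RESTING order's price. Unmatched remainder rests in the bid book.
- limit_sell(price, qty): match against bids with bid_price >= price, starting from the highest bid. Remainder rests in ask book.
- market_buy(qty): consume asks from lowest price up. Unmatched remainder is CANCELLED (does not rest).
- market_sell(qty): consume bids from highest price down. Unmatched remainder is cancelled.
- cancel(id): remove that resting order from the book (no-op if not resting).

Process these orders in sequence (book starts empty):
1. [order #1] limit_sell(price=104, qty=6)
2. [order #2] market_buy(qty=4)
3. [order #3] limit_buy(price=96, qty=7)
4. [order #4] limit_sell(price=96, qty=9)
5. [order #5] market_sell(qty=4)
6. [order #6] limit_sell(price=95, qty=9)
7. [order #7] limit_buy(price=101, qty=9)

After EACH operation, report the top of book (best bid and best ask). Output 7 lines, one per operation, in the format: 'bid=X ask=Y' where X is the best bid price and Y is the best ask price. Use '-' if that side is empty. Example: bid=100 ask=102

After op 1 [order #1] limit_sell(price=104, qty=6): fills=none; bids=[-] asks=[#1:6@104]
After op 2 [order #2] market_buy(qty=4): fills=#2x#1:4@104; bids=[-] asks=[#1:2@104]
After op 3 [order #3] limit_buy(price=96, qty=7): fills=none; bids=[#3:7@96] asks=[#1:2@104]
After op 4 [order #4] limit_sell(price=96, qty=9): fills=#3x#4:7@96; bids=[-] asks=[#4:2@96 #1:2@104]
After op 5 [order #5] market_sell(qty=4): fills=none; bids=[-] asks=[#4:2@96 #1:2@104]
After op 6 [order #6] limit_sell(price=95, qty=9): fills=none; bids=[-] asks=[#6:9@95 #4:2@96 #1:2@104]
After op 7 [order #7] limit_buy(price=101, qty=9): fills=#7x#6:9@95; bids=[-] asks=[#4:2@96 #1:2@104]

Answer: bid=- ask=104
bid=- ask=104
bid=96 ask=104
bid=- ask=96
bid=- ask=96
bid=- ask=95
bid=- ask=96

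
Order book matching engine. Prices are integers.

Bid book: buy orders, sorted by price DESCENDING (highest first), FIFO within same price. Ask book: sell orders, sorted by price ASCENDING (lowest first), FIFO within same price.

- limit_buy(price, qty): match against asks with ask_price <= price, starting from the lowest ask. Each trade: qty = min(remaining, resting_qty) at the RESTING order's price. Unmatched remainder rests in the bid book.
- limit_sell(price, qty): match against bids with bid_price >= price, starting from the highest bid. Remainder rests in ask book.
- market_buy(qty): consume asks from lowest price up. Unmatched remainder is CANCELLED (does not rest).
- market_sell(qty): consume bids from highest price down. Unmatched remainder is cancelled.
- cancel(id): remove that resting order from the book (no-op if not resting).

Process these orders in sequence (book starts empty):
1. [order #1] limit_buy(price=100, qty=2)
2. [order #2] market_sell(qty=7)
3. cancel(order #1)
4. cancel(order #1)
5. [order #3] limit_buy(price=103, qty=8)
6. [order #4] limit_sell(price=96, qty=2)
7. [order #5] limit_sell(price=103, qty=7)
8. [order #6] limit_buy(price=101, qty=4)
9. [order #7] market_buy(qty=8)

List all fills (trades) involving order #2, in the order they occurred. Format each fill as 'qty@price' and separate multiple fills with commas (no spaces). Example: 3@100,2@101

Answer: 2@100

Derivation:
After op 1 [order #1] limit_buy(price=100, qty=2): fills=none; bids=[#1:2@100] asks=[-]
After op 2 [order #2] market_sell(qty=7): fills=#1x#2:2@100; bids=[-] asks=[-]
After op 3 cancel(order #1): fills=none; bids=[-] asks=[-]
After op 4 cancel(order #1): fills=none; bids=[-] asks=[-]
After op 5 [order #3] limit_buy(price=103, qty=8): fills=none; bids=[#3:8@103] asks=[-]
After op 6 [order #4] limit_sell(price=96, qty=2): fills=#3x#4:2@103; bids=[#3:6@103] asks=[-]
After op 7 [order #5] limit_sell(price=103, qty=7): fills=#3x#5:6@103; bids=[-] asks=[#5:1@103]
After op 8 [order #6] limit_buy(price=101, qty=4): fills=none; bids=[#6:4@101] asks=[#5:1@103]
After op 9 [order #7] market_buy(qty=8): fills=#7x#5:1@103; bids=[#6:4@101] asks=[-]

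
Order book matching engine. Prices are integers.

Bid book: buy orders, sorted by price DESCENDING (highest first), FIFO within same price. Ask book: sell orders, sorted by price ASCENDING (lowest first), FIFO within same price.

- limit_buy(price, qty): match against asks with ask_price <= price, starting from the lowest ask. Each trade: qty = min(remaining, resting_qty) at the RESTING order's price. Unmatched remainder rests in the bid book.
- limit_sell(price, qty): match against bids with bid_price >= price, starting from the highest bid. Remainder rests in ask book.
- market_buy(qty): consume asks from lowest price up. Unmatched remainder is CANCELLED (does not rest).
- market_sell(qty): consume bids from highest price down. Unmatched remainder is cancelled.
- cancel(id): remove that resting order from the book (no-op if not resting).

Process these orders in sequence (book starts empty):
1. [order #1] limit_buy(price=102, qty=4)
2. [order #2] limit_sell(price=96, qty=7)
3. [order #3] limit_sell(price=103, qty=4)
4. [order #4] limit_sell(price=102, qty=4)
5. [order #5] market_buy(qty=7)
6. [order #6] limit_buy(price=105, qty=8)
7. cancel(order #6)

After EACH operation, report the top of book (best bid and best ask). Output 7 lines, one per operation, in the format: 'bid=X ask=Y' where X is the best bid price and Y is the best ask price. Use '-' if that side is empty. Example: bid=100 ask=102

Answer: bid=102 ask=-
bid=- ask=96
bid=- ask=96
bid=- ask=96
bid=- ask=103
bid=105 ask=-
bid=- ask=-

Derivation:
After op 1 [order #1] limit_buy(price=102, qty=4): fills=none; bids=[#1:4@102] asks=[-]
After op 2 [order #2] limit_sell(price=96, qty=7): fills=#1x#2:4@102; bids=[-] asks=[#2:3@96]
After op 3 [order #3] limit_sell(price=103, qty=4): fills=none; bids=[-] asks=[#2:3@96 #3:4@103]
After op 4 [order #4] limit_sell(price=102, qty=4): fills=none; bids=[-] asks=[#2:3@96 #4:4@102 #3:4@103]
After op 5 [order #5] market_buy(qty=7): fills=#5x#2:3@96 #5x#4:4@102; bids=[-] asks=[#3:4@103]
After op 6 [order #6] limit_buy(price=105, qty=8): fills=#6x#3:4@103; bids=[#6:4@105] asks=[-]
After op 7 cancel(order #6): fills=none; bids=[-] asks=[-]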